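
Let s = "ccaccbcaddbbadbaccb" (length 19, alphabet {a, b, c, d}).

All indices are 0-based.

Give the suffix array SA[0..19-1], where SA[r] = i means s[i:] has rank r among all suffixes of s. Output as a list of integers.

sorted suffixes:
  #0 SA[0]=15  'accb'
  #1 SA[1]=2  'accbcaddbbadbaccb'
  #2 SA[2]=12  'adbaccb'
  #3 SA[3]=7  'addbbadbaccb'
  #4 SA[4]=18  'b'
  #5 SA[5]=14  'baccb'
  #6 SA[6]=11  'badbaccb'
  #7 SA[7]=10  'bbadbaccb'
  #8 SA[8]=5  'bcaddbbadbaccb'
  #9 SA[9]=1  'caccbcaddbbadbaccb'
  #10 SA[10]=6  'caddbbadbaccb'
  #11 SA[11]=17  'cb'
  #12 SA[12]=4  'cbcaddbbadbaccb'
  #13 SA[13]=0  'ccaccbcaddbbadbaccb'
  #14 SA[14]=16  'ccb'
  #15 SA[15]=3  'ccbcaddbbadbaccb'
  #16 SA[16]=13  'dbaccb'
  #17 SA[17]=9  'dbbadbaccb'
  #18 SA[18]=8  'ddbbadbaccb'

[15, 2, 12, 7, 18, 14, 11, 10, 5, 1, 6, 17, 4, 0, 16, 3, 13, 9, 8]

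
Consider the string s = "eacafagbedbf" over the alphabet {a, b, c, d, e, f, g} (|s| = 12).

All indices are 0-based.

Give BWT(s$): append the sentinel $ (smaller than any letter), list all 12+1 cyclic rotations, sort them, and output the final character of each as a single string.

fecfgdae$bbaa

rank  rotation       last
    0  $eacafagbedbf  f
    1  acafagbedbf$e  e
    2  afagbedbf$eac  c
    3  agbedbf$eacaf  f
    4  bedbf$eacafag  g
    5  bf$eacafagbed  d
    6  cafagbedbf$ea  a
    7  dbf$eacafagbe  e
    8  eacafagbedbf$  $
    9  edbf$eacafagb  b
   10  f$eacafagbedb  b
   11  fagbedbf$eaca  a
   12  gbedbf$eacafa  a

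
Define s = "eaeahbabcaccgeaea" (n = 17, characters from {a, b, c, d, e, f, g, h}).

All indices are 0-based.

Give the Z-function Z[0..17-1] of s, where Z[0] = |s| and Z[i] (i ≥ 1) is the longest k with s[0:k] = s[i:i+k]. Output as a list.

Z[0]=17
i=1: outside box; Z[1]=0
i=2: outside box; Z[2]=2 scan→box=[2,4)
i=3: min(r-i=1, Z[1]=0)=0; Z[3]=0
i=4: outside box; Z[4]=0
i=5: outside box; Z[5]=0
i=6: outside box; Z[6]=0
i=7: outside box; Z[7]=0
i=8: outside box; Z[8]=0
i=9: outside box; Z[9]=0
i=10: outside box; Z[10]=0
i=11: outside box; Z[11]=0
i=12: outside box; Z[12]=0
i=13: outside box; Z[13]=4 scan→box=[13,17)
i=14: min(r-i=3, Z[1]=0)=0; Z[14]=0
i=15: min(r-i=2, Z[2]=2)=2; Z[15]=2
i=16: min(r-i=1, Z[3]=0)=0; Z[16]=0

[17, 0, 2, 0, 0, 0, 0, 0, 0, 0, 0, 0, 0, 4, 0, 2, 0]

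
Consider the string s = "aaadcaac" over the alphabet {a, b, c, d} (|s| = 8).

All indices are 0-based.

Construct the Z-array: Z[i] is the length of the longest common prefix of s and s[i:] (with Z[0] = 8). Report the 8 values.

Z[0]=8
i=1: outside box; Z[1]=2 extend→box=[1,3)
i=2: min(r-i=1, Z[1]=2)=1; Z[2]=1
i=3: outside box; Z[3]=0
i=4: outside box; Z[4]=0
i=5: outside box; Z[5]=2 extend→box=[5,7)
i=6: min(r-i=1, Z[1]=2)=1; Z[6]=1
i=7: outside box; Z[7]=0

[8, 2, 1, 0, 0, 2, 1, 0]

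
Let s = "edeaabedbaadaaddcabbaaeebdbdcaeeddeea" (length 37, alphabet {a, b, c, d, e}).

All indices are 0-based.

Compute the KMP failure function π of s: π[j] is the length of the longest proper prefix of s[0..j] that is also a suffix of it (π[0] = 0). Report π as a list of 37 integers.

[0, 0, 1, 0, 0, 0, 1, 2, 0, 0, 0, 0, 0, 0, 0, 0, 0, 0, 0, 0, 0, 0, 1, 1, 0, 0, 0, 0, 0, 0, 1, 1, 2, 0, 1, 1, 0]

π[0] = 0
j=1 s[j]='d': π[1]=0 (border '')
j=2 s[j]='e': π[2]=1 (border 'e')
j=3 s[j]='a': k: 1→0; π[3]=0 (border '')
j=4 s[j]='a': π[4]=0 (border '')
j=5 s[j]='b': π[5]=0 (border '')
j=6 s[j]='e': π[6]=1 (border 'e')
j=7 s[j]='d': π[7]=2 (border 'ed')
j=8 s[j]='b': k: 2→0; π[8]=0 (border '')
j=9 s[j]='a': π[9]=0 (border '')
j=10 s[j]='a': π[10]=0 (border '')
j=11 s[j]='d': π[11]=0 (border '')
j=12 s[j]='a': π[12]=0 (border '')
j=13 s[j]='a': π[13]=0 (border '')
j=14 s[j]='d': π[14]=0 (border '')
j=15 s[j]='d': π[15]=0 (border '')
j=16 s[j]='c': π[16]=0 (border '')
j=17 s[j]='a': π[17]=0 (border '')
j=18 s[j]='b': π[18]=0 (border '')
j=19 s[j]='b': π[19]=0 (border '')
j=20 s[j]='a': π[20]=0 (border '')
j=21 s[j]='a': π[21]=0 (border '')
j=22 s[j]='e': π[22]=1 (border 'e')
j=23 s[j]='e': k: 1→0; π[23]=1 (border 'e')
j=24 s[j]='b': k: 1→0; π[24]=0 (border '')
j=25 s[j]='d': π[25]=0 (border '')
j=26 s[j]='b': π[26]=0 (border '')
j=27 s[j]='d': π[27]=0 (border '')
j=28 s[j]='c': π[28]=0 (border '')
j=29 s[j]='a': π[29]=0 (border '')
j=30 s[j]='e': π[30]=1 (border 'e')
j=31 s[j]='e': k: 1→0; π[31]=1 (border 'e')
j=32 s[j]='d': π[32]=2 (border 'ed')
j=33 s[j]='d': k: 2→0; π[33]=0 (border '')
j=34 s[j]='e': π[34]=1 (border 'e')
j=35 s[j]='e': k: 1→0; π[35]=1 (border 'e')
j=36 s[j]='a': k: 1→0; π[36]=0 (border '')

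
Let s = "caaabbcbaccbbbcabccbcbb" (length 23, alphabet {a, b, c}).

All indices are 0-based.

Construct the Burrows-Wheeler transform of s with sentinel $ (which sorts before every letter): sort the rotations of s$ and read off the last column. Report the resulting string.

rank  rotation                  last
    0  $caaabbcbaccbbbcabccbcbb  b
    1  aaabbcbaccbbbcabccbcbb$c  c
    2  aabbcbaccbbbcabccbcbb$ca  a
    3  abbcbaccbbbcabccbcbb$caa  a
    4  abccbcbb$caaabbcbaccbbbc  c
    5  accbbbcabccbcbb$caaabbcb  b
    6  b$caaabbcbaccbbbcabccbcb  b
    7  baccbbbcabccbcbb$caaabbc  c
    8  bb$caaabbcbaccbbbcabccbc  c
    9  bbbcabccbcbb$caaabbcbacc  c
   10  bbcabccbcbb$caaabbcbaccb  b
   11  bbcbaccbbbcabccbcbb$caaa  a
   12  bcabccbcbb$caaabbcbaccbb  b
   13  bcbaccbbbcabccbcbb$caaab  b
   14  bcbb$caaabbcbaccbbbcabcc  c
   15  bccbcbb$caaabbcbaccbbbca  a
   16  caaabbcbaccbbbcabccbcbb$  $
   17  cabccbcbb$caaabbcbaccbbb  b
   18  cbaccbbbcabccbcbb$caaabb  b
   19  cbb$caaabbcbaccbbbcabccb  b
   20  cbbbcabccbcbb$caaabbcbac  c
   21  cbcbb$caaabbcbaccbbbcabc  c
   22  ccbbbcabccbcbb$caaabbcba  a
   23  ccbcbb$caaabbcbaccbbbcab  b

bcaacbbcccbabbca$bbbccab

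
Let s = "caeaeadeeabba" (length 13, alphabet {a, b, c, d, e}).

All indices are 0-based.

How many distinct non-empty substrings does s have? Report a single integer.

sorted suffixes:
  #0 SA[0]=12  'a'
  #1 SA[1]=9  'abba'
  #2 SA[2]=5  'adeeabba'
  #3 SA[3]=3  'aeadeeabba'
  #4 SA[4]=1  'aeaeadeeabba'
  #5 SA[5]=11  'ba'
  #6 SA[6]=10  'bba'
  #7 SA[7]=0  'caeaeadeeabba'
  #8 SA[8]=6  'deeabba'
  #9 SA[9]=8  'eabba'
  #10 SA[10]=4  'eadeeabba'
  #11 SA[11]=2  'eaeadeeabba'
  #12 SA[12]=7  'eeabba'

SA = [12, 9, 5, 3, 1, 11, 10, 0, 6, 8, 4, 2, 7]
rank  pair      lcp
   1  s[12:],s[9:]  1  'a'
   2  s[9:],s[5:]  1  'a'
   3  s[5:],s[3:]  1  'a'
   4  s[3:],s[1:]  3  'aea'
   5  s[1:],s[11:]  0  ''
   6  s[11:],s[10:]  1  'b'
   7  s[10:],s[0:]  0  ''
   8  s[0:],s[6:]  0  ''
   9  s[6:],s[8:]  0  ''
  10  s[8:],s[4:]  2  'ea'
  11  s[4:],s[2:]  2  'ea'
  12  s[2:],s[7:]  1  'e'

n(n+1)/2 = 13·14/2 = 91
Σ LCP = 0 + 1 + 1 + 1 + 3 + 0 + 1 + 0 + 0 + 0 + 2 + 2 + 1 = 12
distinct = 91 − 12 = 79

79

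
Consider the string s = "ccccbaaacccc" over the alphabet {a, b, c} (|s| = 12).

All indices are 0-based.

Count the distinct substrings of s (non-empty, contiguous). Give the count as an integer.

59

rank→(start, suffix):
  0 → (5, 'aaacccc')
  1 → (6, 'aacccc')
  2 → (7, 'acccc')
  3 → (4, 'baaacccc')
  4 → (11, 'c')
  5 → (3, 'cbaaacccc')
  6 → (10, 'cc')
  7 → (2, 'ccbaaacccc')
  8 → (9, 'ccc')
  9 → (1, 'cccbaaacccc')
  10 → (8, 'cccc')
  11 → (0, 'ccccbaaacccc')

SA = [5, 6, 7, 4, 11, 3, 10, 2, 9, 1, 8, 0]
rank  pair      lcp
   1  s[5:],s[6:]  2  'aa'
   2  s[6:],s[7:]  1  'a'
   3  s[7:],s[4:]  0  ''
   4  s[4:],s[11:]  0  ''
   5  s[11:],s[3:]  1  'c'
   6  s[3:],s[10:]  1  'c'
   7  s[10:],s[2:]  2  'cc'
   8  s[2:],s[9:]  2  'cc'
   9  s[9:],s[1:]  3  'ccc'
  10  s[1:],s[8:]  3  'ccc'
  11  s[8:],s[0:]  4  'cccc'

n(n+1)/2 = 12·13/2 = 78
Σ LCP = 0 + 2 + 1 + 0 + 0 + 1 + 1 + 2 + 2 + 3 + 3 + 4 = 19
distinct = 78 − 19 = 59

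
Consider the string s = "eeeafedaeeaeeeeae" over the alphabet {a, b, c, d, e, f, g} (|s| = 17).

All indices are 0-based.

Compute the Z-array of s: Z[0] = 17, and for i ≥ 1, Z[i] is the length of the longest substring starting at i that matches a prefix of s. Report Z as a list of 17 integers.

[17, 2, 1, 0, 0, 1, 0, 0, 2, 1, 0, 3, 4, 2, 1, 0, 1]

Z[0]=17
i=1: fresh scan; Z[1]=2 grow→box=[1,3)
i=2: min(r-i=1, Z[1]=2)=1; Z[2]=1
i=3: fresh scan; Z[3]=0
i=4: fresh scan; Z[4]=0
i=5: fresh scan; Z[5]=1 grow→box=[5,6)
i=6: fresh scan; Z[6]=0
i=7: fresh scan; Z[7]=0
i=8: fresh scan; Z[8]=2 grow→box=[8,10)
i=9: min(r-i=1, Z[1]=2)=1; Z[9]=1
i=10: fresh scan; Z[10]=0
i=11: fresh scan; Z[11]=3 grow→box=[11,14)
i=12: min(r-i=2, Z[1]=2)=2; Z[12]=4 grow→box=[12,16)
i=13: min(r-i=3, Z[1]=2)=2; Z[13]=2
i=14: min(r-i=2, Z[2]=1)=1; Z[14]=1
i=15: min(r-i=1, Z[3]=0)=0; Z[15]=0
i=16: fresh scan; Z[16]=1 grow→box=[16,17)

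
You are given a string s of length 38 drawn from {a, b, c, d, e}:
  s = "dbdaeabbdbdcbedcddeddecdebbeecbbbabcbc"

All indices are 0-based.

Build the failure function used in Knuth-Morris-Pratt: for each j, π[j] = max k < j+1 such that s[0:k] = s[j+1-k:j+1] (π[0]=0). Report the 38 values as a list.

π[0] = 0
j=1 s[j]='b': π[1]=0 (border '')
j=2 s[j]='d': π[2]=1 (border 'd')
j=3 s[j]='a': k: 1→0; π[3]=0 (border '')
j=4 s[j]='e': π[4]=0 (border '')
j=5 s[j]='a': π[5]=0 (border '')
j=6 s[j]='b': π[6]=0 (border '')
j=7 s[j]='b': π[7]=0 (border '')
j=8 s[j]='d': π[8]=1 (border 'd')
j=9 s[j]='b': π[9]=2 (border 'db')
j=10 s[j]='d': π[10]=3 (border 'dbd')
j=11 s[j]='c': k: 3→1→0; π[11]=0 (border '')
j=12 s[j]='b': π[12]=0 (border '')
j=13 s[j]='e': π[13]=0 (border '')
j=14 s[j]='d': π[14]=1 (border 'd')
j=15 s[j]='c': k: 1→0; π[15]=0 (border '')
j=16 s[j]='d': π[16]=1 (border 'd')
j=17 s[j]='d': k: 1→0; π[17]=1 (border 'd')
j=18 s[j]='e': k: 1→0; π[18]=0 (border '')
j=19 s[j]='d': π[19]=1 (border 'd')
j=20 s[j]='d': k: 1→0; π[20]=1 (border 'd')
j=21 s[j]='e': k: 1→0; π[21]=0 (border '')
j=22 s[j]='c': π[22]=0 (border '')
j=23 s[j]='d': π[23]=1 (border 'd')
j=24 s[j]='e': k: 1→0; π[24]=0 (border '')
j=25 s[j]='b': π[25]=0 (border '')
j=26 s[j]='b': π[26]=0 (border '')
j=27 s[j]='e': π[27]=0 (border '')
j=28 s[j]='e': π[28]=0 (border '')
j=29 s[j]='c': π[29]=0 (border '')
j=30 s[j]='b': π[30]=0 (border '')
j=31 s[j]='b': π[31]=0 (border '')
j=32 s[j]='b': π[32]=0 (border '')
j=33 s[j]='a': π[33]=0 (border '')
j=34 s[j]='b': π[34]=0 (border '')
j=35 s[j]='c': π[35]=0 (border '')
j=36 s[j]='b': π[36]=0 (border '')
j=37 s[j]='c': π[37]=0 (border '')

[0, 0, 1, 0, 0, 0, 0, 0, 1, 2, 3, 0, 0, 0, 1, 0, 1, 1, 0, 1, 1, 0, 0, 1, 0, 0, 0, 0, 0, 0, 0, 0, 0, 0, 0, 0, 0, 0]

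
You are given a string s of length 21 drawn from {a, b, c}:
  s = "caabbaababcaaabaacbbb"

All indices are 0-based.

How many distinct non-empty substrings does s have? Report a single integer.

195

rank | idx | suffix
   0 |  11 | aaabaacbbb
   1 |  12 | aabaacbbb
   2 |   5 | aababcaaabaacbbb
   3 |   1 | aabbaababcaaabaacbbb
   4 |  15 | aacbbb
   5 |  13 | abaacbbb
   6 |   6 | ababcaaabaacbbb
   7 |   2 | abbaababcaaabaacbbb
   8 |   8 | abcaaabaacbbb
   9 |  16 | acbbb
  10 |  20 | b
  11 |   4 | baababcaaabaacbbb
  12 |  14 | baacbbb
  13 |   7 | babcaaabaacbbb
  14 |  19 | bb
  15 |   3 | bbaababcaaabaacbbb
  16 |  18 | bbb
  17 |   9 | bcaaabaacbbb
  18 |  10 | caaabaacbbb
  19 |   0 | caabbaababcaaabaacbbb
  20 |  17 | cbbb

SA = [11, 12, 5, 1, 15, 13, 6, 2, 8, 16, 20, 4, 14, 7, 19, 3, 18, 9, 10, 0, 17]
rank  pair      lcp
   1  s[11:],s[12:]  2  'aa'
   2  s[12:],s[5:]  4  'aaba'
   3  s[5:],s[1:]  3  'aab'
   4  s[1:],s[15:]  2  'aa'
   5  s[15:],s[13:]  1  'a'
   6  s[13:],s[6:]  3  'aba'
   7  s[6:],s[2:]  2  'ab'
   8  s[2:],s[8:]  2  'ab'
   9  s[8:],s[16:]  1  'a'
  10  s[16:],s[20:]  0  ''
  11  s[20:],s[4:]  1  'b'
  12  s[4:],s[14:]  3  'baa'
  13  s[14:],s[7:]  2  'ba'
  14  s[7:],s[19:]  1  'b'
  15  s[19:],s[3:]  2  'bb'
  16  s[3:],s[18:]  2  'bb'
  17  s[18:],s[9:]  1  'b'
  18  s[9:],s[10:]  0  ''
  19  s[10:],s[0:]  3  'caa'
  20  s[0:],s[17:]  1  'c'

n(n+1)/2 = 21·22/2 = 231
Σ LCP = 0 + 2 + 4 + 3 + 2 + 1 + 3 + 2 + 2 + 1 + 0 + 1 + 3 + 2 + 1 + 2 + 2 + 1 + 0 + 3 + 1 = 36
distinct = 231 − 36 = 195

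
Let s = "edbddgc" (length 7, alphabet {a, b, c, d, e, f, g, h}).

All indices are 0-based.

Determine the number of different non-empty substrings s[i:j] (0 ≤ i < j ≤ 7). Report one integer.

rank→(start, suffix):
  0 → (2, 'bddgc')
  1 → (6, 'c')
  2 → (1, 'dbddgc')
  3 → (3, 'ddgc')
  4 → (4, 'dgc')
  5 → (0, 'edbddgc')
  6 → (5, 'gc')

SA = [2, 6, 1, 3, 4, 0, 5]
i: (SA[i-1],SA[i]) lcp shared
  1: (2,6) 0 ''
  2: (6,1) 0 ''
  3: (1,3) 1 'd'
  4: (3,4) 1 'd'
  5: (4,0) 0 ''
  6: (0,5) 0 ''

n(n+1)/2 = 7·8/2 = 28
Σ LCP = 0 + 0 + 0 + 1 + 1 + 0 + 0 = 2
distinct = 28 − 2 = 26

26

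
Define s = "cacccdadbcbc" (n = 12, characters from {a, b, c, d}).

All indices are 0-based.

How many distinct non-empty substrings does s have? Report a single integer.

68

rank | idx | suffix
   0 |   1 | acccdadbcbc
   1 |   6 | adbcbc
   2 |  10 | bc
   3 |   8 | bcbc
   4 |  11 | c
   5 |   0 | cacccdadbcbc
   6 |   9 | cbc
   7 |   2 | cccdadbcbc
   8 |   3 | ccdadbcbc
   9 |   4 | cdadbcbc
  10 |   5 | dadbcbc
  11 |   7 | dbcbc

SA = [1, 6, 10, 8, 11, 0, 9, 2, 3, 4, 5, 7]
rank  pair      lcp
   1  s[1:],s[6:]  1  'a'
   2  s[6:],s[10:]  0  ''
   3  s[10:],s[8:]  2  'bc'
   4  s[8:],s[11:]  0  ''
   5  s[11:],s[0:]  1  'c'
   6  s[0:],s[9:]  1  'c'
   7  s[9:],s[2:]  1  'c'
   8  s[2:],s[3:]  2  'cc'
   9  s[3:],s[4:]  1  'c'
  10  s[4:],s[5:]  0  ''
  11  s[5:],s[7:]  1  'd'

n(n+1)/2 = 12·13/2 = 78
Σ LCP = 0 + 1 + 0 + 2 + 0 + 1 + 1 + 1 + 2 + 1 + 0 + 1 = 10
distinct = 78 − 10 = 68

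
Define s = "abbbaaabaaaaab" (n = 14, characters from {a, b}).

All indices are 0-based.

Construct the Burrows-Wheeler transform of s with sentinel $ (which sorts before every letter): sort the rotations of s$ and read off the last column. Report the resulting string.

rank  rotation         last
    0  $abbbaaabaaaaab  b
    1  aaaaab$abbbaaab  b
    2  aaaab$abbbaaaba  a
    3  aaab$abbbaaabaa  a
    4  aaabaaaaab$abbb  b
    5  aab$abbbaaabaaa  a
    6  aabaaaaab$abbba  a
    7  ab$abbbaaabaaaa  a
    8  abaaaaab$abbbaa  a
    9  abbbaaabaaaaab$  $
   10  b$abbbaaabaaaaa  a
   11  baaaaab$abbbaaa  a
   12  baaabaaaaab$abb  b
   13  bbaaabaaaaab$ab  b
   14  bbbaaabaaaaab$a  a

bbaabaaaa$aabba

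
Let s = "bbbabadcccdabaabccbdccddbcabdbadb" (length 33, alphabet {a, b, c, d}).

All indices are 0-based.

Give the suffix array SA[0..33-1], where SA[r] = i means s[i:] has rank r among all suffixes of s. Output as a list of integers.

[13, 11, 3, 14, 26, 30, 5, 32, 12, 2, 29, 4, 1, 0, 24, 15, 27, 18, 25, 17, 16, 7, 8, 20, 9, 21, 10, 31, 28, 23, 6, 19, 22]

rank→(start, suffix):
  0 → (13, 'aabccbdccddbcabdbadb')
  1 → (11, 'abaabccbdccddbcabdbadb')
  2 → (3, 'abadcccdabaabccbdccddbcabdbadb')
  3 → (14, 'abccbdccddbcabdbadb')
  4 → (26, 'abdbadb')
  5 → (30, 'adb')
  6 → (5, 'adcccdabaabccbdccddbcabdbadb')
  7 → (32, 'b')
  8 → (12, 'baabccbdccddbcabdbadb')
  9 → (2, 'babadcccdabaabccbdccddbcabdbadb')
  10 → (29, 'badb')
  11 → (4, 'badcccdabaabccbdccddbcabdbadb')
  12 → (1, 'bbabadcccdabaabccbdccddbcabdbadb')
  13 → (0, 'bbbabadcccdabaabccbdccddbcabdbadb')
  14 → (24, 'bcabdbadb')
  15 → (15, 'bccbdccddbcabdbadb')
  16 → (27, 'bdbadb')
  17 → (18, 'bdccddbcabdbadb')
  18 → (25, 'cabdbadb')
  19 → (17, 'cbdccddbcabdbadb')
  20 → (16, 'ccbdccddbcabdbadb')
  21 → (7, 'cccdabaabccbdccddbcabdbadb')
  22 → (8, 'ccdabaabccbdccddbcabdbadb')
  23 → (20, 'ccddbcabdbadb')
  24 → (9, 'cdabaabccbdccddbcabdbadb')
  25 → (21, 'cddbcabdbadb')
  26 → (10, 'dabaabccbdccddbcabdbadb')
  27 → (31, 'db')
  28 → (28, 'dbadb')
  29 → (23, 'dbcabdbadb')
  30 → (6, 'dcccdabaabccbdccddbcabdbadb')
  31 → (19, 'dccddbcabdbadb')
  32 → (22, 'ddbcabdbadb')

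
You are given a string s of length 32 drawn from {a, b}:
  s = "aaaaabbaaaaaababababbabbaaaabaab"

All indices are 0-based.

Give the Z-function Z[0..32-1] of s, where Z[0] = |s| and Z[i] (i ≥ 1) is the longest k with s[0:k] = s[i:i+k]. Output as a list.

Z[0]=32
i=1: i≥r, start 0; Z[1]=4 scan→box=[1,5)
i=2: min(r-i=3, Z[1]=4)=3; Z[2]=3
i=3: min(r-i=2, Z[2]=3)=2; Z[3]=2
i=4: min(r-i=1, Z[3]=2)=1; Z[4]=1
i=5: i≥r, start 0; Z[5]=0
i=6: i≥r, start 0; Z[6]=0
i=7: i≥r, start 0; Z[7]=5 scan→box=[7,12)
i=8: min(r-i=4, Z[1]=4)=4; Z[8]=6 scan→box=[8,14)
i=9: min(r-i=5, Z[1]=4)=4; Z[9]=4
i=10: min(r-i=4, Z[2]=3)=3; Z[10]=3
i=11: min(r-i=3, Z[3]=2)=2; Z[11]=2
i=12: min(r-i=2, Z[4]=1)=1; Z[12]=1
i=13: min(r-i=1, Z[5]=0)=0; Z[13]=0
i=14: i≥r, start 0; Z[14]=1 scan→box=[14,15)
i=15: i≥r, start 0; Z[15]=0
i=16: i≥r, start 0; Z[16]=1 scan→box=[16,17)
i=17: i≥r, start 0; Z[17]=0
i=18: i≥r, start 0; Z[18]=1 scan→box=[18,19)
i=19: i≥r, start 0; Z[19]=0
i=20: i≥r, start 0; Z[20]=0
i=21: i≥r, start 0; Z[21]=1 scan→box=[21,22)
i=22: i≥r, start 0; Z[22]=0
i=23: i≥r, start 0; Z[23]=0
i=24: i≥r, start 0; Z[24]=4 scan→box=[24,28)
i=25: min(r-i=3, Z[1]=4)=3; Z[25]=3
i=26: min(r-i=2, Z[2]=3)=2; Z[26]=2
i=27: min(r-i=1, Z[3]=2)=1; Z[27]=1
i=28: i≥r, start 0; Z[28]=0
i=29: i≥r, start 0; Z[29]=2 scan→box=[29,31)
i=30: min(r-i=1, Z[1]=4)=1; Z[30]=1
i=31: i≥r, start 0; Z[31]=0

[32, 4, 3, 2, 1, 0, 0, 5, 6, 4, 3, 2, 1, 0, 1, 0, 1, 0, 1, 0, 0, 1, 0, 0, 4, 3, 2, 1, 0, 2, 1, 0]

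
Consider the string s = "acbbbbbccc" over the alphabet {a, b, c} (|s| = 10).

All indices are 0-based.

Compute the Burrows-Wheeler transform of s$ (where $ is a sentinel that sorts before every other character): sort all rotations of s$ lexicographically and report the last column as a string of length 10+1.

c$cbbbbcacb

rank  rotation     last
    0  $acbbbbbccc  c
    1  acbbbbbccc$  $
    2  bbbbbccc$ac  c
    3  bbbbccc$acb  b
    4  bbbccc$acbb  b
    5  bbccc$acbbb  b
    6  bccc$acbbbb  b
    7  c$acbbbbbcc  c
    8  cbbbbbccc$a  a
    9  cc$acbbbbbc  c
   10  ccc$acbbbbb  b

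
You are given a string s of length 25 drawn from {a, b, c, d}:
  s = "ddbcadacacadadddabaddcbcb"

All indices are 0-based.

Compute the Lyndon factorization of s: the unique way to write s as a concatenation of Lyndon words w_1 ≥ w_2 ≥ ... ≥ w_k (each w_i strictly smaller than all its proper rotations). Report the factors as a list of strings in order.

["d", "d", "bc", "ad", "acacadaddd", "abaddcbcb"]

emit factor 1: 'd' (i=0, period=1)
emit factor 2: 'd' (i=1, period=1)
emit factor 3: 'bc' (i=2, period=2)
emit factor 4: 'ad' (i=4, period=2)
emit factor 5: 'acacadaddd' (i=6, period=10)
emit factor 6: 'abaddcbcb' (i=16, period=9)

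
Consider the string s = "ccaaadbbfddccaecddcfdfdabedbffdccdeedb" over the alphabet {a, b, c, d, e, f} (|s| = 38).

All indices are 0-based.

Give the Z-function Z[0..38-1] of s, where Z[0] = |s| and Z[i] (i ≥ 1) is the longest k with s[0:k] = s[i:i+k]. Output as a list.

Z[0]=38
i=1: i≥r, start 0; Z[1]=1 grow→box=[1,2)
i=2: i≥r, start 0; Z[2]=0
i=3: i≥r, start 0; Z[3]=0
i=4: i≥r, start 0; Z[4]=0
i=5: i≥r, start 0; Z[5]=0
i=6: i≥r, start 0; Z[6]=0
i=7: i≥r, start 0; Z[7]=0
i=8: i≥r, start 0; Z[8]=0
i=9: i≥r, start 0; Z[9]=0
i=10: i≥r, start 0; Z[10]=0
i=11: i≥r, start 0; Z[11]=3 grow→box=[11,14)
i=12: min(r-i=2, Z[1]=1)=1; Z[12]=1
i=13: min(r-i=1, Z[2]=0)=0; Z[13]=0
i=14: i≥r, start 0; Z[14]=0
i=15: i≥r, start 0; Z[15]=1 grow→box=[15,16)
i=16: i≥r, start 0; Z[16]=0
i=17: i≥r, start 0; Z[17]=0
i=18: i≥r, start 0; Z[18]=1 grow→box=[18,19)
i=19: i≥r, start 0; Z[19]=0
i=20: i≥r, start 0; Z[20]=0
i=21: i≥r, start 0; Z[21]=0
i=22: i≥r, start 0; Z[22]=0
i=23: i≥r, start 0; Z[23]=0
i=24: i≥r, start 0; Z[24]=0
i=25: i≥r, start 0; Z[25]=0
i=26: i≥r, start 0; Z[26]=0
i=27: i≥r, start 0; Z[27]=0
i=28: i≥r, start 0; Z[28]=0
i=29: i≥r, start 0; Z[29]=0
i=30: i≥r, start 0; Z[30]=0
i=31: i≥r, start 0; Z[31]=2 grow→box=[31,33)
i=32: min(r-i=1, Z[1]=1)=1; Z[32]=1
i=33: i≥r, start 0; Z[33]=0
i=34: i≥r, start 0; Z[34]=0
i=35: i≥r, start 0; Z[35]=0
i=36: i≥r, start 0; Z[36]=0
i=37: i≥r, start 0; Z[37]=0

[38, 1, 0, 0, 0, 0, 0, 0, 0, 0, 0, 3, 1, 0, 0, 1, 0, 0, 1, 0, 0, 0, 0, 0, 0, 0, 0, 0, 0, 0, 0, 2, 1, 0, 0, 0, 0, 0]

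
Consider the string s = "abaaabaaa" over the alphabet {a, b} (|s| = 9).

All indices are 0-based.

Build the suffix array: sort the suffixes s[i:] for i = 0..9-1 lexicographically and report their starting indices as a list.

rank→(start, suffix):
  0 → (8, 'a')
  1 → (7, 'aa')
  2 → (6, 'aaa')
  3 → (2, 'aaabaaa')
  4 → (3, 'aabaaa')
  5 → (4, 'abaaa')
  6 → (0, 'abaaabaaa')
  7 → (5, 'baaa')
  8 → (1, 'baaabaaa')

[8, 7, 6, 2, 3, 4, 0, 5, 1]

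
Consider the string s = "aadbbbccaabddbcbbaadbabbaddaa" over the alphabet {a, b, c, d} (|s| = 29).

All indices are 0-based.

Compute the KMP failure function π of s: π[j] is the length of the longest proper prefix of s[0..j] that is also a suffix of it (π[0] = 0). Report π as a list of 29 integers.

[0, 1, 0, 0, 0, 0, 0, 0, 1, 2, 0, 0, 0, 0, 0, 0, 0, 1, 2, 3, 4, 1, 0, 0, 1, 0, 0, 1, 2]

π[0] = 0
j=1 s[j]='a': π[1]=1 (border 'a')
j=2 s[j]='d': k: 1→0; π[2]=0 (border '')
j=3 s[j]='b': π[3]=0 (border '')
j=4 s[j]='b': π[4]=0 (border '')
j=5 s[j]='b': π[5]=0 (border '')
j=6 s[j]='c': π[6]=0 (border '')
j=7 s[j]='c': π[7]=0 (border '')
j=8 s[j]='a': π[8]=1 (border 'a')
j=9 s[j]='a': π[9]=2 (border 'aa')
j=10 s[j]='b': k: 2→1→0; π[10]=0 (border '')
j=11 s[j]='d': π[11]=0 (border '')
j=12 s[j]='d': π[12]=0 (border '')
j=13 s[j]='b': π[13]=0 (border '')
j=14 s[j]='c': π[14]=0 (border '')
j=15 s[j]='b': π[15]=0 (border '')
j=16 s[j]='b': π[16]=0 (border '')
j=17 s[j]='a': π[17]=1 (border 'a')
j=18 s[j]='a': π[18]=2 (border 'aa')
j=19 s[j]='d': π[19]=3 (border 'aad')
j=20 s[j]='b': π[20]=4 (border 'aadb')
j=21 s[j]='a': k: 4→0; π[21]=1 (border 'a')
j=22 s[j]='b': k: 1→0; π[22]=0 (border '')
j=23 s[j]='b': π[23]=0 (border '')
j=24 s[j]='a': π[24]=1 (border 'a')
j=25 s[j]='d': k: 1→0; π[25]=0 (border '')
j=26 s[j]='d': π[26]=0 (border '')
j=27 s[j]='a': π[27]=1 (border 'a')
j=28 s[j]='a': π[28]=2 (border 'aa')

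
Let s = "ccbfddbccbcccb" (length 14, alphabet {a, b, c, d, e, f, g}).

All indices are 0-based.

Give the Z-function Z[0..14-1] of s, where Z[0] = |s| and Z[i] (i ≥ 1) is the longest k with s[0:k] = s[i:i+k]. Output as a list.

Z[0]=14
i=1: fresh scan; Z[1]=1 grow→box=[1,2)
i=2: fresh scan; Z[2]=0
i=3: fresh scan; Z[3]=0
i=4: fresh scan; Z[4]=0
i=5: fresh scan; Z[5]=0
i=6: fresh scan; Z[6]=0
i=7: fresh scan; Z[7]=3 grow→box=[7,10)
i=8: min(r-i=2, Z[1]=1)=1; Z[8]=1
i=9: min(r-i=1, Z[2]=0)=0; Z[9]=0
i=10: fresh scan; Z[10]=2 grow→box=[10,12)
i=11: min(r-i=1, Z[1]=1)=1; Z[11]=3 grow→box=[11,14)
i=12: min(r-i=2, Z[1]=1)=1; Z[12]=1
i=13: min(r-i=1, Z[2]=0)=0; Z[13]=0

[14, 1, 0, 0, 0, 0, 0, 3, 1, 0, 2, 3, 1, 0]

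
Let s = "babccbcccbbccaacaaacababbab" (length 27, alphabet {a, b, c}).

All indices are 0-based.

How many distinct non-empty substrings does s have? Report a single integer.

328

rank | idx | suffix
   0 |  16 | aaacababbab
   1 |  13 | aacaaacababbab
   2 |  17 | aacababbab
   3 |  25 | ab
   4 |  20 | ababbab
   5 |  22 | abbab
   6 |   1 | abccbcccbbccaacaaacababbab
   7 |  14 | acaaacababbab
   8 |  18 | acababbab
   9 |  26 | b
  10 |  24 | bab
  11 |  21 | babbab
  12 |   0 | babccbcccbbccaacaaacababbab
  13 |  23 | bbab
  14 |   9 | bbccaacaaacababbab
  15 |  10 | bccaacaaacababbab
  16 |   2 | bccbcccbbccaacaaacababbab
  17 |   5 | bcccbbccaacaaacababbab
  18 |  15 | caaacababbab
  19 |  12 | caacaaacababbab
  20 |  19 | cababbab
  21 |   8 | cbbccaacaaacababbab
  22 |   4 | cbcccbbccaacaaacababbab
  23 |  11 | ccaacaaacababbab
  24 |   7 | ccbbccaacaaacababbab
  25 |   3 | ccbcccbbccaacaaacababbab
  26 |   6 | cccbbccaacaaacababbab

SA = [16, 13, 17, 25, 20, 22, 1, 14, 18, 26, 24, 21, 0, 23, 9, 10, 2, 5, 15, 12, 19, 8, 4, 11, 7, 3, 6]
[i] adj suffixes → lcp
  [1] 16/13 → 2 ('aa')
  [2] 13/17 → 4 ('aaca')
  [3] 17/25 → 1 ('a')
  [4] 25/20 → 2 ('ab')
  [5] 20/22 → 2 ('ab')
  [6] 22/1 → 2 ('ab')
  [7] 1/14 → 1 ('a')
  [8] 14/18 → 3 ('aca')
  [9] 18/26 → 0 ('')
  [10] 26/24 → 1 ('b')
  [11] 24/21 → 3 ('bab')
  [12] 21/0 → 3 ('bab')
  [13] 0/23 → 1 ('b')
  [14] 23/9 → 2 ('bb')
  [15] 9/10 → 1 ('b')
  [16] 10/2 → 3 ('bcc')
  [17] 2/5 → 3 ('bcc')
  [18] 5/15 → 0 ('')
  [19] 15/12 → 3 ('caa')
  [20] 12/19 → 2 ('ca')
  [21] 19/8 → 1 ('c')
  [22] 8/4 → 2 ('cb')
  [23] 4/11 → 1 ('c')
  [24] 11/7 → 2 ('cc')
  [25] 7/3 → 3 ('ccb')
  [26] 3/6 → 2 ('cc')

n(n+1)/2 = 27·28/2 = 378
Σ LCP = 0 + 2 + 4 + 1 + 2 + 2 + 2 + 1 + 3 + 0 + 1 + 3 + 3 + 1 + 2 + 1 + 3 + 3 + 0 + 3 + 2 + 1 + 2 + 1 + 2 + 3 + 2 = 50
distinct = 378 − 50 = 328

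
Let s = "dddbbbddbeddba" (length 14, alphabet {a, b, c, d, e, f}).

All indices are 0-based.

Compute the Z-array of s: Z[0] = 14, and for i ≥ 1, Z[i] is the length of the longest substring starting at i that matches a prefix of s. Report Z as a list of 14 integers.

[14, 2, 1, 0, 0, 0, 2, 1, 0, 0, 2, 1, 0, 0]

Z[0]=14
i=1: outside box; Z[1]=2 scan→box=[1,3)
i=2: min(r-i=1, Z[1]=2)=1; Z[2]=1
i=3: outside box; Z[3]=0
i=4: outside box; Z[4]=0
i=5: outside box; Z[5]=0
i=6: outside box; Z[6]=2 scan→box=[6,8)
i=7: min(r-i=1, Z[1]=2)=1; Z[7]=1
i=8: outside box; Z[8]=0
i=9: outside box; Z[9]=0
i=10: outside box; Z[10]=2 scan→box=[10,12)
i=11: min(r-i=1, Z[1]=2)=1; Z[11]=1
i=12: outside box; Z[12]=0
i=13: outside box; Z[13]=0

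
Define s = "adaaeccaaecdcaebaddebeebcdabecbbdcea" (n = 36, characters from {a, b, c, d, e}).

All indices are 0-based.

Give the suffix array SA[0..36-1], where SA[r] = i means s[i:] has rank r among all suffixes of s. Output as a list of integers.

rank | idx | suffix
   0 |  35 | a
   1 |   2 | aaeccaaecdcaebaddebeebcdabecbbdcea
   2 |   7 | aaecdcaebaddebeebcdabecbbdcea
   3 |  26 | abecbbdcea
   4 |   0 | adaaeccaaecdcaebaddebeebcdabecbbdcea
   5 |  16 | addebeebcdabecbbdcea
   6 |  13 | aebaddebeebcdabecbbdcea
   7 |   3 | aeccaaecdcaebaddebeebcdabecbbdcea
   8 |   8 | aecdcaebaddebeebcdabecbbdcea
   9 |  15 | baddebeebcdabecbbdcea
  10 |  30 | bbdcea
  11 |  23 | bcdabecbbdcea
  12 |  31 | bdcea
  13 |  27 | becbbdcea
  14 |  20 | beebcdabecbbdcea
  15 |   6 | caaecdcaebaddebeebcdabecbbdcea
  16 |  12 | caebaddebeebcdabecbbdcea
  17 |  29 | cbbdcea
  18 |   5 | ccaaecdcaebaddebeebcdabecbbdcea
  19 |  24 | cdabecbbdcea
  20 |  10 | cdcaebaddebeebcdabecbbdcea
  21 |  33 | cea
  22 |   1 | daaeccaaecdcaebaddebeebcdabecbbdcea
  23 |  25 | dabecbbdcea
  24 |  11 | dcaebaddebeebcdabecbbdcea
  25 |  32 | dcea
  26 |  17 | ddebeebcdabecbbdcea
  27 |  18 | debeebcdabecbbdcea
  28 |  34 | ea
  29 |  14 | ebaddebeebcdabecbbdcea
  30 |  22 | ebcdabecbbdcea
  31 |  19 | ebeebcdabecbbdcea
  32 |  28 | ecbbdcea
  33 |   4 | eccaaecdcaebaddebeebcdabecbbdcea
  34 |   9 | ecdcaebaddebeebcdabecbbdcea
  35 |  21 | eebcdabecbbdcea

[35, 2, 7, 26, 0, 16, 13, 3, 8, 15, 30, 23, 31, 27, 20, 6, 12, 29, 5, 24, 10, 33, 1, 25, 11, 32, 17, 18, 34, 14, 22, 19, 28, 4, 9, 21]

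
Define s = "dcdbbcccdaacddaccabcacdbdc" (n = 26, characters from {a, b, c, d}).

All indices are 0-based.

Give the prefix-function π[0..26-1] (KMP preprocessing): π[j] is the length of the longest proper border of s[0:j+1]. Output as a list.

[0, 0, 1, 0, 0, 0, 0, 0, 1, 0, 0, 0, 1, 1, 0, 0, 0, 0, 0, 0, 0, 0, 1, 0, 1, 2]

π[0] = 0
j=1 s[j]='c': π[1]=0 (border '')
j=2 s[j]='d': π[2]=1 (border 'd')
j=3 s[j]='b': k: 1→0; π[3]=0 (border '')
j=4 s[j]='b': π[4]=0 (border '')
j=5 s[j]='c': π[5]=0 (border '')
j=6 s[j]='c': π[6]=0 (border '')
j=7 s[j]='c': π[7]=0 (border '')
j=8 s[j]='d': π[8]=1 (border 'd')
j=9 s[j]='a': k: 1→0; π[9]=0 (border '')
j=10 s[j]='a': π[10]=0 (border '')
j=11 s[j]='c': π[11]=0 (border '')
j=12 s[j]='d': π[12]=1 (border 'd')
j=13 s[j]='d': k: 1→0; π[13]=1 (border 'd')
j=14 s[j]='a': k: 1→0; π[14]=0 (border '')
j=15 s[j]='c': π[15]=0 (border '')
j=16 s[j]='c': π[16]=0 (border '')
j=17 s[j]='a': π[17]=0 (border '')
j=18 s[j]='b': π[18]=0 (border '')
j=19 s[j]='c': π[19]=0 (border '')
j=20 s[j]='a': π[20]=0 (border '')
j=21 s[j]='c': π[21]=0 (border '')
j=22 s[j]='d': π[22]=1 (border 'd')
j=23 s[j]='b': k: 1→0; π[23]=0 (border '')
j=24 s[j]='d': π[24]=1 (border 'd')
j=25 s[j]='c': π[25]=2 (border 'dc')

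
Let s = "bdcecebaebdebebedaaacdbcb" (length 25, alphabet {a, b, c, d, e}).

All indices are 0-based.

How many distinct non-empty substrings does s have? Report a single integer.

297

rank→(start, suffix):
  0 → (17, 'aaacdbcb')
  1 → (18, 'aacdbcb')
  2 → (19, 'acdbcb')
  3 → (7, 'aebdebebedaaacdbcb')
  4 → (24, 'b')
  5 → (6, 'baebdebebedaaacdbcb')
  6 → (22, 'bcb')
  7 → (0, 'bdcecebaebdebebedaaacdbcb')
  8 → (9, 'bdebebedaaacdbcb')
  9 → (12, 'bebedaaacdbcb')
  10 → (14, 'bedaaacdbcb')
  11 → (23, 'cb')
  12 → (20, 'cdbcb')
  13 → (4, 'cebaebdebebedaaacdbcb')
  14 → (2, 'cecebaebdebebedaaacdbcb')
  15 → (16, 'daaacdbcb')
  16 → (21, 'dbcb')
  17 → (1, 'dcecebaebdebebedaaacdbcb')
  18 → (10, 'debebedaaacdbcb')
  19 → (5, 'ebaebdebebedaaacdbcb')
  20 → (8, 'ebdebebedaaacdbcb')
  21 → (11, 'ebebedaaacdbcb')
  22 → (13, 'ebedaaacdbcb')
  23 → (3, 'ecebaebdebebedaaacdbcb')
  24 → (15, 'edaaacdbcb')

SA = [17, 18, 19, 7, 24, 6, 22, 0, 9, 12, 14, 23, 20, 4, 2, 16, 21, 1, 10, 5, 8, 11, 13, 3, 15]
i: (SA[i-1],SA[i]) lcp shared
  1: (17,18) 2 'aa'
  2: (18,19) 1 'a'
  3: (19,7) 1 'a'
  4: (7,24) 0 ''
  5: (24,6) 1 'b'
  6: (6,22) 1 'b'
  7: (22,0) 1 'b'
  8: (0,9) 2 'bd'
  9: (9,12) 1 'b'
  10: (12,14) 2 'be'
  11: (14,23) 0 ''
  12: (23,20) 1 'c'
  13: (20,4) 1 'c'
  14: (4,2) 2 'ce'
  15: (2,16) 0 ''
  16: (16,21) 1 'd'
  17: (21,1) 1 'd'
  18: (1,10) 1 'd'
  19: (10,5) 0 ''
  20: (5,8) 2 'eb'
  21: (8,11) 2 'eb'
  22: (11,13) 3 'ebe'
  23: (13,3) 1 'e'
  24: (3,15) 1 'e'

n(n+1)/2 = 25·26/2 = 325
Σ LCP = 0 + 2 + 1 + 1 + 0 + 1 + 1 + 1 + 2 + 1 + 2 + 0 + 1 + 1 + 2 + 0 + 1 + 1 + 1 + 0 + 2 + 2 + 3 + 1 + 1 = 28
distinct = 325 − 28 = 297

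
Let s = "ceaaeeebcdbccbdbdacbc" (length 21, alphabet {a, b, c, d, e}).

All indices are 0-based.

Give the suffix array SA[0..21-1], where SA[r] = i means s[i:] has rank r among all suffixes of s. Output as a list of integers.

rank | idx | suffix
   0 |   2 | aaeeebcdbccbdbdacbc
   1 |  17 | acbc
   2 |   3 | aeeebcdbccbdbdacbc
   3 |  19 | bc
   4 |  10 | bccbdbdacbc
   5 |   7 | bcdbccbdbdacbc
   6 |  15 | bdacbc
   7 |  13 | bdbdacbc
   8 |  20 | c
   9 |  18 | cbc
  10 |  12 | cbdbdacbc
  11 |  11 | ccbdbdacbc
  12 |   8 | cdbccbdbdacbc
  13 |   0 | ceaaeeebcdbccbdbdacbc
  14 |  16 | dacbc
  15 |   9 | dbccbdbdacbc
  16 |  14 | dbdacbc
  17 |   1 | eaaeeebcdbccbdbdacbc
  18 |   6 | ebcdbccbdbdacbc
  19 |   5 | eebcdbccbdbdacbc
  20 |   4 | eeebcdbccbdbdacbc

[2, 17, 3, 19, 10, 7, 15, 13, 20, 18, 12, 11, 8, 0, 16, 9, 14, 1, 6, 5, 4]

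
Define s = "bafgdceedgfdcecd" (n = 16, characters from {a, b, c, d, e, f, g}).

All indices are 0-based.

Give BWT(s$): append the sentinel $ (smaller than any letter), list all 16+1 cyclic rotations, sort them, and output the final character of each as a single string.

db$eddcfgececgafd

rank  rotation           last
    0  $bafgdceedgfdcecd  d
    1  afgdceedgfdcecd$b  b
    2  bafgdceedgfdcecd$  $
    3  cd$bafgdceedgfdce  e
    4  cecd$bafgdceedgfd  d
    5  ceedgfdcecd$bafgd  d
    6  d$bafgdceedgfdcec  c
    7  dcecd$bafgdceedgf  f
    8  dceedgfdcecd$bafg  g
    9  dgfdcecd$bafgdcee  e
   10  ecd$bafgdceedgfdc  c
   11  edgfdcecd$bafgdce  e
   12  eedgfdcecd$bafgdc  c
   13  fdcecd$bafgdceedg  g
   14  fgdceedgfdcecd$ba  a
   15  gdceedgfdcecd$baf  f
   16  gfdcecd$bafgdceed  d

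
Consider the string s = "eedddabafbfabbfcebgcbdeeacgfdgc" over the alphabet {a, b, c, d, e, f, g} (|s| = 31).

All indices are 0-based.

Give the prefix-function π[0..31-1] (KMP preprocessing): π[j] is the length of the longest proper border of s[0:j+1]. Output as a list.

π[0] = 0
j=1 s[j]='e': π[1]=1 (border 'e')
j=2 s[j]='d': k: 1→0; π[2]=0 (border '')
j=3 s[j]='d': π[3]=0 (border '')
j=4 s[j]='d': π[4]=0 (border '')
j=5 s[j]='a': π[5]=0 (border '')
j=6 s[j]='b': π[6]=0 (border '')
j=7 s[j]='a': π[7]=0 (border '')
j=8 s[j]='f': π[8]=0 (border '')
j=9 s[j]='b': π[9]=0 (border '')
j=10 s[j]='f': π[10]=0 (border '')
j=11 s[j]='a': π[11]=0 (border '')
j=12 s[j]='b': π[12]=0 (border '')
j=13 s[j]='b': π[13]=0 (border '')
j=14 s[j]='f': π[14]=0 (border '')
j=15 s[j]='c': π[15]=0 (border '')
j=16 s[j]='e': π[16]=1 (border 'e')
j=17 s[j]='b': k: 1→0; π[17]=0 (border '')
j=18 s[j]='g': π[18]=0 (border '')
j=19 s[j]='c': π[19]=0 (border '')
j=20 s[j]='b': π[20]=0 (border '')
j=21 s[j]='d': π[21]=0 (border '')
j=22 s[j]='e': π[22]=1 (border 'e')
j=23 s[j]='e': π[23]=2 (border 'ee')
j=24 s[j]='a': k: 2→1→0; π[24]=0 (border '')
j=25 s[j]='c': π[25]=0 (border '')
j=26 s[j]='g': π[26]=0 (border '')
j=27 s[j]='f': π[27]=0 (border '')
j=28 s[j]='d': π[28]=0 (border '')
j=29 s[j]='g': π[29]=0 (border '')
j=30 s[j]='c': π[30]=0 (border '')

[0, 1, 0, 0, 0, 0, 0, 0, 0, 0, 0, 0, 0, 0, 0, 0, 1, 0, 0, 0, 0, 0, 1, 2, 0, 0, 0, 0, 0, 0, 0]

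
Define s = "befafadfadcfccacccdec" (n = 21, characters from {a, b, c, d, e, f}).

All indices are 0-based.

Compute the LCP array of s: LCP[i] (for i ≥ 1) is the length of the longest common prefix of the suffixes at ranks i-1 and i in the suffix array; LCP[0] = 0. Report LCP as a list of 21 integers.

[0, 1, 2, 1, 0, 0, 1, 1, 2, 2, 1, 1, 0, 1, 1, 0, 1, 0, 3, 2, 1]

rank | idx | suffix
   0 |  14 | acccdec
   1 |   8 | adcfccacccdec
   2 |   5 | adfadcfccacccdec
   3 |   3 | afadfadcfccacccdec
   4 |   0 | befafadfadcfccacccdec
   5 |  20 | c
   6 |  13 | cacccdec
   7 |  12 | ccacccdec
   8 |  15 | cccdec
   9 |  16 | ccdec
  10 |  17 | cdec
  11 |  10 | cfccacccdec
  12 |   9 | dcfccacccdec
  13 |  18 | dec
  14 |   6 | dfadcfccacccdec
  15 |  19 | ec
  16 |   1 | efafadfadcfccacccdec
  17 |   7 | fadcfccacccdec
  18 |   4 | fadfadcfccacccdec
  19 |   2 | fafadfadcfccacccdec
  20 |  11 | fccacccdec

SA = [14, 8, 5, 3, 0, 20, 13, 12, 15, 16, 17, 10, 9, 18, 6, 19, 1, 7, 4, 2, 11]
[i] adj suffixes → lcp
  [1] 14/8 → 1 ('a')
  [2] 8/5 → 2 ('ad')
  [3] 5/3 → 1 ('a')
  [4] 3/0 → 0 ('')
  [5] 0/20 → 0 ('')
  [6] 20/13 → 1 ('c')
  [7] 13/12 → 1 ('c')
  [8] 12/15 → 2 ('cc')
  [9] 15/16 → 2 ('cc')
  [10] 16/17 → 1 ('c')
  [11] 17/10 → 1 ('c')
  [12] 10/9 → 0 ('')
  [13] 9/18 → 1 ('d')
  [14] 18/6 → 1 ('d')
  [15] 6/19 → 0 ('')
  [16] 19/1 → 1 ('e')
  [17] 1/7 → 0 ('')
  [18] 7/4 → 3 ('fad')
  [19] 4/2 → 2 ('fa')
  [20] 2/11 → 1 ('f')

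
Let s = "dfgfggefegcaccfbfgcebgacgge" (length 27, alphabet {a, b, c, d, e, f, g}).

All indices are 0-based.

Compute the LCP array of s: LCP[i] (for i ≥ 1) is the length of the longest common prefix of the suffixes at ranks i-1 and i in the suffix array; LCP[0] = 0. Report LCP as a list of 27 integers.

rank→(start, suffix):
  0 → (11, 'accfbfgcebgacgge')
  1 → (22, 'acgge')
  2 → (15, 'bfgcebgacgge')
  3 → (20, 'bgacgge')
  4 → (10, 'caccfbfgcebgacgge')
  5 → (12, 'ccfbfgcebgacgge')
  6 → (18, 'cebgacgge')
  7 → (13, 'cfbfgcebgacgge')
  8 → (23, 'cgge')
  9 → (0, 'dfgfggefegcaccfbfgcebgacgge')
  10 → (26, 'e')
  11 → (19, 'ebgacgge')
  12 → (6, 'efegcaccfbfgcebgacgge')
  13 → (8, 'egcaccfbfgcebgacgge')
  14 → (14, 'fbfgcebgacgge')
  15 → (7, 'fegcaccfbfgcebgacgge')
  16 → (16, 'fgcebgacgge')
  17 → (1, 'fgfggefegcaccfbfgcebgacgge')
  18 → (3, 'fggefegcaccfbfgcebgacgge')
  19 → (21, 'gacgge')
  20 → (9, 'gcaccfbfgcebgacgge')
  21 → (17, 'gcebgacgge')
  22 → (25, 'ge')
  23 → (5, 'gefegcaccfbfgcebgacgge')
  24 → (2, 'gfggefegcaccfbfgcebgacgge')
  25 → (24, 'gge')
  26 → (4, 'ggefegcaccfbfgcebgacgge')

SA = [11, 22, 15, 20, 10, 12, 18, 13, 23, 0, 26, 19, 6, 8, 14, 7, 16, 1, 3, 21, 9, 17, 25, 5, 2, 24, 4]
rank  pair      lcp
   1  s[11:],s[22:]  2  'ac'
   2  s[22:],s[15:]  0  ''
   3  s[15:],s[20:]  1  'b'
   4  s[20:],s[10:]  0  ''
   5  s[10:],s[12:]  1  'c'
   6  s[12:],s[18:]  1  'c'
   7  s[18:],s[13:]  1  'c'
   8  s[13:],s[23:]  1  'c'
   9  s[23:],s[0:]  0  ''
  10  s[0:],s[26:]  0  ''
  11  s[26:],s[19:]  1  'e'
  12  s[19:],s[6:]  1  'e'
  13  s[6:],s[8:]  1  'e'
  14  s[8:],s[14:]  0  ''
  15  s[14:],s[7:]  1  'f'
  16  s[7:],s[16:]  1  'f'
  17  s[16:],s[1:]  2  'fg'
  18  s[1:],s[3:]  2  'fg'
  19  s[3:],s[21:]  0  ''
  20  s[21:],s[9:]  1  'g'
  21  s[9:],s[17:]  2  'gc'
  22  s[17:],s[25:]  1  'g'
  23  s[25:],s[5:]  2  'ge'
  24  s[5:],s[2:]  1  'g'
  25  s[2:],s[24:]  1  'g'
  26  s[24:],s[4:]  3  'gge'

[0, 2, 0, 1, 0, 1, 1, 1, 1, 0, 0, 1, 1, 1, 0, 1, 1, 2, 2, 0, 1, 2, 1, 2, 1, 1, 3]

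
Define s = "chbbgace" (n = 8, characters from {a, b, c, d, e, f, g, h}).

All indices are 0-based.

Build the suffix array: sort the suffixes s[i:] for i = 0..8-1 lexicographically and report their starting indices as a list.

rank | idx | suffix
   0 |   5 | ace
   1 |   2 | bbgace
   2 |   3 | bgace
   3 |   6 | ce
   4 |   0 | chbbgace
   5 |   7 | e
   6 |   4 | gace
   7 |   1 | hbbgace

[5, 2, 3, 6, 0, 7, 4, 1]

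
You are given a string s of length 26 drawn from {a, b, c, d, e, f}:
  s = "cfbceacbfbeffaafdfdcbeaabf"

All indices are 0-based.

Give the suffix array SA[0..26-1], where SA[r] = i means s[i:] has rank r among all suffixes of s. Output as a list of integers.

[22, 13, 23, 5, 14, 2, 20, 9, 24, 7, 19, 6, 3, 0, 18, 16, 21, 4, 10, 25, 12, 1, 8, 17, 15, 11]

rank | idx | suffix
   0 |  22 | aabf
   1 |  13 | aafdfdcbeaabf
   2 |  23 | abf
   3 |   5 | acbfbeffaafdfdcbeaabf
   4 |  14 | afdfdcbeaabf
   5 |   2 | bceacbfbeffaafdfdcbeaabf
   6 |  20 | beaabf
   7 |   9 | beffaafdfdcbeaabf
   8 |  24 | bf
   9 |   7 | bfbeffaafdfdcbeaabf
  10 |  19 | cbeaabf
  11 |   6 | cbfbeffaafdfdcbeaabf
  12 |   3 | ceacbfbeffaafdfdcbeaabf
  13 |   0 | cfbceacbfbeffaafdfdcbeaabf
  14 |  18 | dcbeaabf
  15 |  16 | dfdcbeaabf
  16 |  21 | eaabf
  17 |   4 | eacbfbeffaafdfdcbeaabf
  18 |  10 | effaafdfdcbeaabf
  19 |  25 | f
  20 |  12 | faafdfdcbeaabf
  21 |   1 | fbceacbfbeffaafdfdcbeaabf
  22 |   8 | fbeffaafdfdcbeaabf
  23 |  17 | fdcbeaabf
  24 |  15 | fdfdcbeaabf
  25 |  11 | ffaafdfdcbeaabf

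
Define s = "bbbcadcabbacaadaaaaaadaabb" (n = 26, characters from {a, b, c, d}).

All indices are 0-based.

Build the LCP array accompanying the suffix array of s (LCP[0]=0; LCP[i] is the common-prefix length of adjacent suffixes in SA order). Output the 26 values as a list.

[0, 5, 4, 3, 2, 2, 5, 1, 3, 1, 1, 4, 2, 0, 1, 1, 2, 2, 2, 1, 0, 2, 2, 0, 3, 1]

sorted suffixes:
  #0 SA[0]=15  'aaaaaadaabb'
  #1 SA[1]=16  'aaaaadaabb'
  #2 SA[2]=17  'aaaadaabb'
  #3 SA[3]=18  'aaadaabb'
  #4 SA[4]=22  'aabb'
  #5 SA[5]=12  'aadaaaaaadaabb'
  #6 SA[6]=19  'aadaabb'
  #7 SA[7]=23  'abb'
  #8 SA[8]=7  'abbacaadaaaaaadaabb'
  #9 SA[9]=10  'acaadaaaaaadaabb'
  #10 SA[10]=13  'adaaaaaadaabb'
  #11 SA[11]=20  'adaabb'
  #12 SA[12]=4  'adcabbacaadaaaaaadaabb'
  #13 SA[13]=25  'b'
  #14 SA[14]=9  'bacaadaaaaaadaabb'
  #15 SA[15]=24  'bb'
  #16 SA[16]=8  'bbacaadaaaaaadaabb'
  #17 SA[17]=0  'bbbcadcabbacaadaaaaaadaabb'
  #18 SA[18]=1  'bbcadcabbacaadaaaaaadaabb'
  #19 SA[19]=2  'bcadcabbacaadaaaaaadaabb'
  #20 SA[20]=11  'caadaaaaaadaabb'
  #21 SA[21]=6  'cabbacaadaaaaaadaabb'
  #22 SA[22]=3  'cadcabbacaadaaaaaadaabb'
  #23 SA[23]=14  'daaaaaadaabb'
  #24 SA[24]=21  'daabb'
  #25 SA[25]=5  'dcabbacaadaaaaaadaabb'

SA = [15, 16, 17, 18, 22, 12, 19, 23, 7, 10, 13, 20, 4, 25, 9, 24, 8, 0, 1, 2, 11, 6, 3, 14, 21, 5]
i: (SA[i-1],SA[i]) lcp shared
  1: (15,16) 5 'aaaaa'
  2: (16,17) 4 'aaaa'
  3: (17,18) 3 'aaa'
  4: (18,22) 2 'aa'
  5: (22,12) 2 'aa'
  6: (12,19) 5 'aadaa'
  7: (19,23) 1 'a'
  8: (23,7) 3 'abb'
  9: (7,10) 1 'a'
  10: (10,13) 1 'a'
  11: (13,20) 4 'adaa'
  12: (20,4) 2 'ad'
  13: (4,25) 0 ''
  14: (25,9) 1 'b'
  15: (9,24) 1 'b'
  16: (24,8) 2 'bb'
  17: (8,0) 2 'bb'
  18: (0,1) 2 'bb'
  19: (1,2) 1 'b'
  20: (2,11) 0 ''
  21: (11,6) 2 'ca'
  22: (6,3) 2 'ca'
  23: (3,14) 0 ''
  24: (14,21) 3 'daa'
  25: (21,5) 1 'd'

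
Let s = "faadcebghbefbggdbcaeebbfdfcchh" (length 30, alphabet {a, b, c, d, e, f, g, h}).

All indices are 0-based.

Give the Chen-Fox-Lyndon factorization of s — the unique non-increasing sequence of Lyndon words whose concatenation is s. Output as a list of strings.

emit factor 1: 'f' (i=0, period=1)
emit factor 2: 'aadcebghbefbggdbcaeebbfdfcchh' (i=1, period=29)

["f", "aadcebghbefbggdbcaeebbfdfcchh"]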